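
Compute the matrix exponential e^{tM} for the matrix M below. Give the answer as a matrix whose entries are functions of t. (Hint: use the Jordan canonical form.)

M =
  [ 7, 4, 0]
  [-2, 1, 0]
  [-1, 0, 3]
e^{tM} =
  [2*exp(5*t) - exp(3*t), 2*exp(5*t) - 2*exp(3*t), 0]
  [-exp(5*t) + exp(3*t), -exp(5*t) + 2*exp(3*t), 0]
  [t*exp(3*t) - exp(5*t) + exp(3*t), 2*t*exp(3*t) - exp(5*t) + exp(3*t), exp(3*t)]

Strategy: write M = P · J · P⁻¹ where J is a Jordan canonical form, so e^{tM} = P · e^{tJ} · P⁻¹, and e^{tJ} can be computed block-by-block.

M has Jordan form
J =
  [3, 1, 0]
  [0, 3, 0]
  [0, 0, 5]
(up to reordering of blocks).

Per-block formulas:
  For a 2×2 Jordan block J_2(3): exp(t · J_2(3)) = e^(3t)·(I + t·N), where N is the 2×2 nilpotent shift.
  For a 1×1 block at λ = 5: exp(t · [5]) = [e^(5t)].

After assembling e^{tJ} and conjugating by P, we get:

e^{tM} =
  [2*exp(5*t) - exp(3*t), 2*exp(5*t) - 2*exp(3*t), 0]
  [-exp(5*t) + exp(3*t), -exp(5*t) + 2*exp(3*t), 0]
  [t*exp(3*t) - exp(5*t) + exp(3*t), 2*t*exp(3*t) - exp(5*t) + exp(3*t), exp(3*t)]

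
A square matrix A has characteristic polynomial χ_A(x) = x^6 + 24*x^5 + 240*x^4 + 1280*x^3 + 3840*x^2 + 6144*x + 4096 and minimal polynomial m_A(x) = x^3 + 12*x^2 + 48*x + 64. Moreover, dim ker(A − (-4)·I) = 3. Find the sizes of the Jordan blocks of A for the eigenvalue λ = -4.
Block sizes for λ = -4: [3, 2, 1]

Step 1 — from the characteristic polynomial, algebraic multiplicity of λ = -4 is 6. From dim ker(A − (-4)·I) = 3, there are exactly 3 Jordan blocks for λ = -4.
Step 2 — from the minimal polynomial, the factor (x + 4)^3 tells us the largest block for λ = -4 has size 3.
Step 3 — with total size 6, 3 blocks, and largest block 3, the block sizes (in nonincreasing order) are [3, 2, 1].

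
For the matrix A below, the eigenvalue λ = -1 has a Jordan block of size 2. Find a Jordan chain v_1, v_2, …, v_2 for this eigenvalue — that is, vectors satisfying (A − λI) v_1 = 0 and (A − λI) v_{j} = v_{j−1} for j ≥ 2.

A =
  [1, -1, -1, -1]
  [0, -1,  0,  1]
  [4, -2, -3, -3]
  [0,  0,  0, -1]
A Jordan chain for λ = -1 of length 2:
v_1 = (2, 0, 4, 0)ᵀ
v_2 = (1, 0, 0, 0)ᵀ

Let N = A − (-1)·I. We want v_2 with N^2 v_2 = 0 but N^1 v_2 ≠ 0; then v_{j-1} := N · v_j for j = 2, …, 2.

Pick v_2 = (1, 0, 0, 0)ᵀ.
Then v_1 = N · v_2 = (2, 0, 4, 0)ᵀ.

Sanity check: (A − (-1)·I) v_1 = (0, 0, 0, 0)ᵀ = 0. ✓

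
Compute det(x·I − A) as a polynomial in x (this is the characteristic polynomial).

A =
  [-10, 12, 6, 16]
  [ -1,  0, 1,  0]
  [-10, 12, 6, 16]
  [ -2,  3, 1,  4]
x^4

Expanding det(x·I − A) (e.g. by cofactor expansion or by noting that A is similar to its Jordan form J, which has the same characteristic polynomial as A) gives
  χ_A(x) = x^4
which factors as x^4. The eigenvalues (with algebraic multiplicities) are λ = 0 with multiplicity 4.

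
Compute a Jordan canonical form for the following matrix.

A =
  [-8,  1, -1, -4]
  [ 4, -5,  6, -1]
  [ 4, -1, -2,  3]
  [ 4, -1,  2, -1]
J_2(-4) ⊕ J_2(-4)

The characteristic polynomial is
  det(x·I − A) = x^4 + 16*x^3 + 96*x^2 + 256*x + 256 = (x + 4)^4

Eigenvalues and multiplicities (the geometric multiplicity of λ is n − rank(A − λI), which equals the number of Jordan blocks for λ):
  λ = -4: algebraic multiplicity = 4, geometric multiplicity = 2

Determining the block sizes for each eigenvalue:
  λ = -4: with am = 4 and gm = 2, the partition is not yet determined (e.g. several partitions of 4 into 2 parts exist). Let N = A − (-4)·I. Computing rank(N^1) = 2, rank(N^2) = 0; the number of blocks of size ≥ j is rank(N^{j−1}) − rank(N^j), giving [2, 2]. So we have 2 block(s) of size 2 → block sizes [2, 2]

Assembling the blocks gives a Jordan form
J =
  [-4,  1,  0,  0]
  [ 0, -4,  0,  0]
  [ 0,  0, -4,  1]
  [ 0,  0,  0, -4]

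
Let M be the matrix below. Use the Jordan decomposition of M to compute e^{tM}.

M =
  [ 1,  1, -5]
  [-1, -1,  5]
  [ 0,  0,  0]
e^{tM} =
  [t + 1, t, -5*t]
  [-t, 1 - t, 5*t]
  [0, 0, 1]

Strategy: write M = P · J · P⁻¹ where J is a Jordan canonical form, so e^{tM} = P · e^{tJ} · P⁻¹, and e^{tJ} can be computed block-by-block.

M has Jordan form
J =
  [0, 1, 0]
  [0, 0, 0]
  [0, 0, 0]
(up to reordering of blocks).

Per-block formulas:
  For a 2×2 Jordan block J_2(0): exp(t · J_2(0)) = e^(0t)·(I + t·N), where N is the 2×2 nilpotent shift.
  For a 1×1 block at λ = 0: exp(t · [0]) = [e^(0t)].

After assembling e^{tJ} and conjugating by P, we get:

e^{tM} =
  [t + 1, t, -5*t]
  [-t, 1 - t, 5*t]
  [0, 0, 1]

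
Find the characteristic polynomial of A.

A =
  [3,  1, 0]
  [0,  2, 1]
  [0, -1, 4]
x^3 - 9*x^2 + 27*x - 27

Expanding det(x·I − A) (e.g. by cofactor expansion or by noting that A is similar to its Jordan form J, which has the same characteristic polynomial as A) gives
  χ_A(x) = x^3 - 9*x^2 + 27*x - 27
which factors as (x - 3)^3. The eigenvalues (with algebraic multiplicities) are λ = 3 with multiplicity 3.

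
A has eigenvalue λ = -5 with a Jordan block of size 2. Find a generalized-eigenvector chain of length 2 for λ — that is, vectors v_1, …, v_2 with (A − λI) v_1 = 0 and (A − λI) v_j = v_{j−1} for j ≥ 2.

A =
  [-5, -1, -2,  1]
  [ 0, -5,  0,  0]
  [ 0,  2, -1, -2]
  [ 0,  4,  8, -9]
A Jordan chain for λ = -5 of length 2:
v_1 = (-1, 0, 2, 4)ᵀ
v_2 = (0, 1, 0, 0)ᵀ

Let N = A − (-5)·I. We want v_2 with N^2 v_2 = 0 but N^1 v_2 ≠ 0; then v_{j-1} := N · v_j for j = 2, …, 2.

Pick v_2 = (0, 1, 0, 0)ᵀ.
Then v_1 = N · v_2 = (-1, 0, 2, 4)ᵀ.

Sanity check: (A − (-5)·I) v_1 = (0, 0, 0, 0)ᵀ = 0. ✓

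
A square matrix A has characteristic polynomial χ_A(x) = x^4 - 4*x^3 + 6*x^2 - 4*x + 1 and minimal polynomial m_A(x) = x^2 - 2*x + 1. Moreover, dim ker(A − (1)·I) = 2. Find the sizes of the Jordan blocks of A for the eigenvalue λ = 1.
Block sizes for λ = 1: [2, 2]

Step 1 — from the characteristic polynomial, algebraic multiplicity of λ = 1 is 4. From dim ker(A − (1)·I) = 2, there are exactly 2 Jordan blocks for λ = 1.
Step 2 — from the minimal polynomial, the factor (x − 1)^2 tells us the largest block for λ = 1 has size 2.
Step 3 — with total size 4, 2 blocks, and largest block 2, the block sizes (in nonincreasing order) are [2, 2].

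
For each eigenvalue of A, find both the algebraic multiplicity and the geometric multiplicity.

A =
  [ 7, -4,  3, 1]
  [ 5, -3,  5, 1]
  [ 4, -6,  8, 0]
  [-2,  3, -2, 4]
λ = 4: alg = 4, geom = 2

Step 1 — factor the characteristic polynomial to read off the algebraic multiplicities:
  χ_A(x) = (x - 4)^4

Step 2 — compute geometric multiplicities via the rank-nullity identity g(λ) = n − rank(A − λI):
  rank(A − (4)·I) = 2, so dim ker(A − (4)·I) = n − 2 = 2

Summary:
  λ = 4: algebraic multiplicity = 4, geometric multiplicity = 2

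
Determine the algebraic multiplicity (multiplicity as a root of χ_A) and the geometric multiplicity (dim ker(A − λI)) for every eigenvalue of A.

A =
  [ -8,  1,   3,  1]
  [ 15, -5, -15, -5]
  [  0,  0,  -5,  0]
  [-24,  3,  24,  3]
λ = -5: alg = 3, geom = 2; λ = 0: alg = 1, geom = 1

Step 1 — factor the characteristic polynomial to read off the algebraic multiplicities:
  χ_A(x) = x*(x + 5)^3

Step 2 — compute geometric multiplicities via the rank-nullity identity g(λ) = n − rank(A − λI):
  rank(A − (-5)·I) = 2, so dim ker(A − (-5)·I) = n − 2 = 2
  rank(A − (0)·I) = 3, so dim ker(A − (0)·I) = n − 3 = 1

Summary:
  λ = -5: algebraic multiplicity = 3, geometric multiplicity = 2
  λ = 0: algebraic multiplicity = 1, geometric multiplicity = 1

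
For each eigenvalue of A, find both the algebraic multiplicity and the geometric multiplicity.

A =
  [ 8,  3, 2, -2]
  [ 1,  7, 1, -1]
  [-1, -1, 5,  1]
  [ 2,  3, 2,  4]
λ = 6: alg = 4, geom = 2

Step 1 — factor the characteristic polynomial to read off the algebraic multiplicities:
  χ_A(x) = (x - 6)^4

Step 2 — compute geometric multiplicities via the rank-nullity identity g(λ) = n − rank(A − λI):
  rank(A − (6)·I) = 2, so dim ker(A − (6)·I) = n − 2 = 2

Summary:
  λ = 6: algebraic multiplicity = 4, geometric multiplicity = 2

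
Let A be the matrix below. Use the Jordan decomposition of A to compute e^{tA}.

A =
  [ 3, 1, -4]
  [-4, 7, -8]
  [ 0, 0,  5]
e^{tA} =
  [-2*t*exp(5*t) + exp(5*t), t*exp(5*t), -4*t*exp(5*t)]
  [-4*t*exp(5*t), 2*t*exp(5*t) + exp(5*t), -8*t*exp(5*t)]
  [0, 0, exp(5*t)]

Strategy: write A = P · J · P⁻¹ where J is a Jordan canonical form, so e^{tA} = P · e^{tJ} · P⁻¹, and e^{tJ} can be computed block-by-block.

A has Jordan form
J =
  [5, 1, 0]
  [0, 5, 0]
  [0, 0, 5]
(up to reordering of blocks).

Per-block formulas:
  For a 2×2 Jordan block J_2(5): exp(t · J_2(5)) = e^(5t)·(I + t·N), where N is the 2×2 nilpotent shift.
  For a 1×1 block at λ = 5: exp(t · [5]) = [e^(5t)].

After assembling e^{tJ} and conjugating by P, we get:

e^{tA} =
  [-2*t*exp(5*t) + exp(5*t), t*exp(5*t), -4*t*exp(5*t)]
  [-4*t*exp(5*t), 2*t*exp(5*t) + exp(5*t), -8*t*exp(5*t)]
  [0, 0, exp(5*t)]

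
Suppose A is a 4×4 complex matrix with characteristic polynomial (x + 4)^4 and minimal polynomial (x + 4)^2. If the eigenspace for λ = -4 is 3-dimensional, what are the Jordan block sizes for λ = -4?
Block sizes for λ = -4: [2, 1, 1]

Step 1 — from the characteristic polynomial, algebraic multiplicity of λ = -4 is 4. From dim ker(A − (-4)·I) = 3, there are exactly 3 Jordan blocks for λ = -4.
Step 2 — from the minimal polynomial, the factor (x + 4)^2 tells us the largest block for λ = -4 has size 2.
Step 3 — with total size 4, 3 blocks, and largest block 2, the block sizes (in nonincreasing order) are [2, 1, 1].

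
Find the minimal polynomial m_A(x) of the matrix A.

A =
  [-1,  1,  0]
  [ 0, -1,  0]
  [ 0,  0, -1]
x^2 + 2*x + 1

The characteristic polynomial is χ_A(x) = (x + 1)^3, so the eigenvalues are known. The minimal polynomial is
  m_A(x) = Π_λ (x − λ)^{k_λ}
where k_λ is the size of the *largest* Jordan block for λ (equivalently, the smallest k with (A − λI)^k v = 0 for every generalised eigenvector v of λ).

  λ = -1: largest Jordan block has size 2, contributing (x + 1)^2

So m_A(x) = (x + 1)^2 = x^2 + 2*x + 1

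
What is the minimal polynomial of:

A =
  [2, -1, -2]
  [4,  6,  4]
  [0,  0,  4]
x^2 - 8*x + 16

The characteristic polynomial is χ_A(x) = (x - 4)^3, so the eigenvalues are known. The minimal polynomial is
  m_A(x) = Π_λ (x − λ)^{k_λ}
where k_λ is the size of the *largest* Jordan block for λ (equivalently, the smallest k with (A − λI)^k v = 0 for every generalised eigenvector v of λ).

  λ = 4: largest Jordan block has size 2, contributing (x − 4)^2

So m_A(x) = (x - 4)^2 = x^2 - 8*x + 16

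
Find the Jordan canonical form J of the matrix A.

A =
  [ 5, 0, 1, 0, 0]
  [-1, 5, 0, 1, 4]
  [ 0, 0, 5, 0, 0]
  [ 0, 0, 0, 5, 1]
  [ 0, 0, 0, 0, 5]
J_3(5) ⊕ J_2(5)

The characteristic polynomial is
  det(x·I − A) = x^5 - 25*x^4 + 250*x^3 - 1250*x^2 + 3125*x - 3125 = (x - 5)^5

Eigenvalues and multiplicities (the geometric multiplicity of λ is n − rank(A − λI), which equals the number of Jordan blocks for λ):
  λ = 5: algebraic multiplicity = 5, geometric multiplicity = 2

Determining the block sizes for each eigenvalue:
  λ = 5: with am = 5 and gm = 2, the partition is not yet determined (e.g. several partitions of 5 into 2 parts exist). Let N = A − (5)·I. Computing rank(N^1) = 3, rank(N^2) = 1, rank(N^3) = 0; the number of blocks of size ≥ j is rank(N^{j−1}) − rank(N^j), giving [2, 2, 1]. So we have 1 block(s) of size 3, 1 block(s) of size 2 → block sizes [3, 2]

Assembling the blocks gives a Jordan form
J =
  [5, 1, 0, 0, 0]
  [0, 5, 1, 0, 0]
  [0, 0, 5, 0, 0]
  [0, 0, 0, 5, 1]
  [0, 0, 0, 0, 5]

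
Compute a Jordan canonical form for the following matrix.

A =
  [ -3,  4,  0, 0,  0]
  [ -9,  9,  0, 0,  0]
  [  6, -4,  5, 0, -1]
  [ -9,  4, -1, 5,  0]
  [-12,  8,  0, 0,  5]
J_2(3) ⊕ J_3(5)

The characteristic polynomial is
  det(x·I − A) = x^5 - 21*x^4 + 174*x^3 - 710*x^2 + 1425*x - 1125 = (x - 5)^3*(x - 3)^2

Eigenvalues and multiplicities (the geometric multiplicity of λ is n − rank(A − λI), which equals the number of Jordan blocks for λ):
  λ = 3: algebraic multiplicity = 2, geometric multiplicity = 1
  λ = 5: algebraic multiplicity = 3, geometric multiplicity = 1

Determining the block sizes for each eigenvalue:
  λ = 3: one block (gm = 1), so the single block has size am = 2 → block sizes [2]
  λ = 5: one block (gm = 1), so the single block has size am = 3 → block sizes [3]

Assembling the blocks gives a Jordan form
J =
  [3, 1, 0, 0, 0]
  [0, 3, 0, 0, 0]
  [0, 0, 5, 1, 0]
  [0, 0, 0, 5, 1]
  [0, 0, 0, 0, 5]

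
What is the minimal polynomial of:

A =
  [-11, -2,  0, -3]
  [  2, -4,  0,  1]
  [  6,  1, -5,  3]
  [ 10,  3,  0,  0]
x^3 + 15*x^2 + 75*x + 125

The characteristic polynomial is χ_A(x) = (x + 5)^4, so the eigenvalues are known. The minimal polynomial is
  m_A(x) = Π_λ (x − λ)^{k_λ}
where k_λ is the size of the *largest* Jordan block for λ (equivalently, the smallest k with (A − λI)^k v = 0 for every generalised eigenvector v of λ).

  λ = -5: largest Jordan block has size 3, contributing (x + 5)^3

So m_A(x) = (x + 5)^3 = x^3 + 15*x^2 + 75*x + 125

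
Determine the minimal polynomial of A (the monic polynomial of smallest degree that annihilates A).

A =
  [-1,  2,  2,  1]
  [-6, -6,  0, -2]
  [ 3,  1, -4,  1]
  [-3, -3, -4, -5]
x^3 + 12*x^2 + 48*x + 64

The characteristic polynomial is χ_A(x) = (x + 4)^4, so the eigenvalues are known. The minimal polynomial is
  m_A(x) = Π_λ (x − λ)^{k_λ}
where k_λ is the size of the *largest* Jordan block for λ (equivalently, the smallest k with (A − λI)^k v = 0 for every generalised eigenvector v of λ).

  λ = -4: largest Jordan block has size 3, contributing (x + 4)^3

So m_A(x) = (x + 4)^3 = x^3 + 12*x^2 + 48*x + 64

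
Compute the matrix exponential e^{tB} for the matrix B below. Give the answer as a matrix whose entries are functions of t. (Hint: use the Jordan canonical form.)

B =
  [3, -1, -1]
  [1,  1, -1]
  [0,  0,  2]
e^{tB} =
  [t*exp(2*t) + exp(2*t), -t*exp(2*t), -t*exp(2*t)]
  [t*exp(2*t), -t*exp(2*t) + exp(2*t), -t*exp(2*t)]
  [0, 0, exp(2*t)]

Strategy: write B = P · J · P⁻¹ where J is a Jordan canonical form, so e^{tB} = P · e^{tJ} · P⁻¹, and e^{tJ} can be computed block-by-block.

B has Jordan form
J =
  [2, 1, 0]
  [0, 2, 0]
  [0, 0, 2]
(up to reordering of blocks).

Per-block formulas:
  For a 1×1 block at λ = 2: exp(t · [2]) = [e^(2t)].
  For a 2×2 Jordan block J_2(2): exp(t · J_2(2)) = e^(2t)·(I + t·N), where N is the 2×2 nilpotent shift.

After assembling e^{tJ} and conjugating by P, we get:

e^{tB} =
  [t*exp(2*t) + exp(2*t), -t*exp(2*t), -t*exp(2*t)]
  [t*exp(2*t), -t*exp(2*t) + exp(2*t), -t*exp(2*t)]
  [0, 0, exp(2*t)]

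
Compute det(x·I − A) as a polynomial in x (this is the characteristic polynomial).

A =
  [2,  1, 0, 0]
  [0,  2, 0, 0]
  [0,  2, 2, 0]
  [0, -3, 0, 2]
x^4 - 8*x^3 + 24*x^2 - 32*x + 16

Expanding det(x·I − A) (e.g. by cofactor expansion or by noting that A is similar to its Jordan form J, which has the same characteristic polynomial as A) gives
  χ_A(x) = x^4 - 8*x^3 + 24*x^2 - 32*x + 16
which factors as (x - 2)^4. The eigenvalues (with algebraic multiplicities) are λ = 2 with multiplicity 4.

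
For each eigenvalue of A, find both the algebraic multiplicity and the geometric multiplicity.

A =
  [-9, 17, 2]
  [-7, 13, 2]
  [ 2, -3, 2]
λ = 2: alg = 3, geom = 1

Step 1 — factor the characteristic polynomial to read off the algebraic multiplicities:
  χ_A(x) = (x - 2)^3

Step 2 — compute geometric multiplicities via the rank-nullity identity g(λ) = n − rank(A − λI):
  rank(A − (2)·I) = 2, so dim ker(A − (2)·I) = n − 2 = 1

Summary:
  λ = 2: algebraic multiplicity = 3, geometric multiplicity = 1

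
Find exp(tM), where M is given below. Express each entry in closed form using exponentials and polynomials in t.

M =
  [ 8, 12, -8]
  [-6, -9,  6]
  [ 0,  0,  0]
e^{tM} =
  [9 - 8*exp(-t), 12 - 12*exp(-t), -8 + 8*exp(-t)]
  [-6 + 6*exp(-t), -8 + 9*exp(-t), 6 - 6*exp(-t)]
  [0, 0, 1]

Strategy: write M = P · J · P⁻¹ where J is a Jordan canonical form, so e^{tM} = P · e^{tJ} · P⁻¹, and e^{tJ} can be computed block-by-block.

M has Jordan form
J =
  [-1, 0, 0]
  [ 0, 0, 0]
  [ 0, 0, 0]
(up to reordering of blocks).

Per-block formulas:
  For a 1×1 block at λ = 0: exp(t · [0]) = [e^(0t)].
  For a 1×1 block at λ = -1: exp(t · [-1]) = [e^(-1t)].

After assembling e^{tJ} and conjugating by P, we get:

e^{tM} =
  [9 - 8*exp(-t), 12 - 12*exp(-t), -8 + 8*exp(-t)]
  [-6 + 6*exp(-t), -8 + 9*exp(-t), 6 - 6*exp(-t)]
  [0, 0, 1]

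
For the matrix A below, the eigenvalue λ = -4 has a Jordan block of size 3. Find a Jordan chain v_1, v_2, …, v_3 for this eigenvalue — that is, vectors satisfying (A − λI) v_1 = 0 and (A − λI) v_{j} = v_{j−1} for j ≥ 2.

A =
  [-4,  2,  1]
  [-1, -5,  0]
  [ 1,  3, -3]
A Jordan chain for λ = -4 of length 3:
v_1 = (-1, 1, -2)ᵀ
v_2 = (0, -1, 1)ᵀ
v_3 = (1, 0, 0)ᵀ

Let N = A − (-4)·I. We want v_3 with N^3 v_3 = 0 but N^2 v_3 ≠ 0; then v_{j-1} := N · v_j for j = 3, …, 2.

Pick v_3 = (1, 0, 0)ᵀ.
Then v_2 = N · v_3 = (0, -1, 1)ᵀ.
Then v_1 = N · v_2 = (-1, 1, -2)ᵀ.

Sanity check: (A − (-4)·I) v_1 = (0, 0, 0)ᵀ = 0. ✓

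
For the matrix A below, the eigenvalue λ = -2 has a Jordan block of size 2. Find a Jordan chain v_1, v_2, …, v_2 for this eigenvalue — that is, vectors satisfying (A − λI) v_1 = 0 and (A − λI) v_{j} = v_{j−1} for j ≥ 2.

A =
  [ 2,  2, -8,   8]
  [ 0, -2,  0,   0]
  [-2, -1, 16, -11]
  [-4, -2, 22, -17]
A Jordan chain for λ = -2 of length 2:
v_1 = (4, 0, -2, -4)ᵀ
v_2 = (1, 0, 0, 0)ᵀ

Let N = A − (-2)·I. We want v_2 with N^2 v_2 = 0 but N^1 v_2 ≠ 0; then v_{j-1} := N · v_j for j = 2, …, 2.

Pick v_2 = (1, 0, 0, 0)ᵀ.
Then v_1 = N · v_2 = (4, 0, -2, -4)ᵀ.

Sanity check: (A − (-2)·I) v_1 = (0, 0, 0, 0)ᵀ = 0. ✓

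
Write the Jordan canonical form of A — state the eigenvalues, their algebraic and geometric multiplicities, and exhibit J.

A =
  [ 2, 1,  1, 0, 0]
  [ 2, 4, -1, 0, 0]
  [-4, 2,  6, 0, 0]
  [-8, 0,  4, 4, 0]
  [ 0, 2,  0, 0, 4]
J_3(4) ⊕ J_1(4) ⊕ J_1(4)

The characteristic polynomial is
  det(x·I − A) = x^5 - 20*x^4 + 160*x^3 - 640*x^2 + 1280*x - 1024 = (x - 4)^5

Eigenvalues and multiplicities (the geometric multiplicity of λ is n − rank(A − λI), which equals the number of Jordan blocks for λ):
  λ = 4: algebraic multiplicity = 5, geometric multiplicity = 3

Determining the block sizes for each eigenvalue:
  λ = 4: with am = 5 and gm = 3, the partition is not yet determined (e.g. several partitions of 5 into 3 parts exist). Let N = A − (4)·I. Computing rank(N^1) = 2, rank(N^2) = 1, rank(N^3) = 0; the number of blocks of size ≥ j is rank(N^{j−1}) − rank(N^j), giving [3, 1, 1]. So we have 1 block(s) of size 3, 2 block(s) of size 1 → block sizes [3, 1, 1]

Assembling the blocks gives a Jordan form
J =
  [4, 1, 0, 0, 0]
  [0, 4, 1, 0, 0]
  [0, 0, 4, 0, 0]
  [0, 0, 0, 4, 0]
  [0, 0, 0, 0, 4]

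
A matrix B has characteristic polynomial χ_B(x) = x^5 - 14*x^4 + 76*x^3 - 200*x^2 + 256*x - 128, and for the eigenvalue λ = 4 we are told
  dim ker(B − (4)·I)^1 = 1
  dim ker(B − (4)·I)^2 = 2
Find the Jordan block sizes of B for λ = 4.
Block sizes for λ = 4: [2]

From the dimensions of kernels of powers, the number of Jordan blocks of size at least j is d_j − d_{j−1} where d_j = dim ker(N^j) (with d_0 = 0). Computing the differences gives [1, 1].
The number of blocks of size exactly k is (#blocks of size ≥ k) − (#blocks of size ≥ k + 1), so the partition is: 1 block(s) of size 2.
In nonincreasing order the block sizes are [2].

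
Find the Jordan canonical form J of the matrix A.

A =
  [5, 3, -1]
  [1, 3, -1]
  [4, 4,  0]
J_2(2) ⊕ J_1(4)

The characteristic polynomial is
  det(x·I − A) = x^3 - 8*x^2 + 20*x - 16 = (x - 4)*(x - 2)^2

Eigenvalues and multiplicities (the geometric multiplicity of λ is n − rank(A − λI), which equals the number of Jordan blocks for λ):
  λ = 2: algebraic multiplicity = 2, geometric multiplicity = 1
  λ = 4: algebraic multiplicity = 1, geometric multiplicity = 1

Determining the block sizes for each eigenvalue:
  λ = 2: one block (gm = 1), so the single block has size am = 2 → block sizes [2]
  λ = 4: one block (gm = 1), so the single block has size am = 1 → block sizes [1]

Assembling the blocks gives a Jordan form
J =
  [2, 1, 0]
  [0, 2, 0]
  [0, 0, 4]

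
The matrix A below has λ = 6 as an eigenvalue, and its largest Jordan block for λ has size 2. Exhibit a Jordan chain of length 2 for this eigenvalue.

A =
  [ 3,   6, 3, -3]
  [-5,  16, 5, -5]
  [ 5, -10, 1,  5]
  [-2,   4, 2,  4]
A Jordan chain for λ = 6 of length 2:
v_1 = (-3, -5, 5, -2)ᵀ
v_2 = (1, 0, 0, 0)ᵀ

Let N = A − (6)·I. We want v_2 with N^2 v_2 = 0 but N^1 v_2 ≠ 0; then v_{j-1} := N · v_j for j = 2, …, 2.

Pick v_2 = (1, 0, 0, 0)ᵀ.
Then v_1 = N · v_2 = (-3, -5, 5, -2)ᵀ.

Sanity check: (A − (6)·I) v_1 = (0, 0, 0, 0)ᵀ = 0. ✓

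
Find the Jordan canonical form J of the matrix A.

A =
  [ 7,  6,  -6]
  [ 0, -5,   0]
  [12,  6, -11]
J_1(-5) ⊕ J_1(-5) ⊕ J_1(1)

The characteristic polynomial is
  det(x·I − A) = x^3 + 9*x^2 + 15*x - 25 = (x - 1)*(x + 5)^2

Eigenvalues and multiplicities (the geometric multiplicity of λ is n − rank(A − λI), which equals the number of Jordan blocks for λ):
  λ = -5: algebraic multiplicity = 2, geometric multiplicity = 2
  λ = 1: algebraic multiplicity = 1, geometric multiplicity = 1

Determining the block sizes for each eigenvalue:
  λ = -5: gm = am = 2, so every block has size 1 → block sizes [1, 1]
  λ = 1: one block (gm = 1), so the single block has size am = 1 → block sizes [1]

Assembling the blocks gives a Jordan form
J =
  [-5,  0, 0]
  [ 0, -5, 0]
  [ 0,  0, 1]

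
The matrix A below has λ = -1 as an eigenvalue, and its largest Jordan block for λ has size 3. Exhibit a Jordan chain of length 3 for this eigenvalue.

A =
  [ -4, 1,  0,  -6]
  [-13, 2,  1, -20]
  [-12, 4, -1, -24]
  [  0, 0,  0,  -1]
A Jordan chain for λ = -1 of length 3:
v_1 = (-4, -12, -16, 0)ᵀ
v_2 = (-3, -13, -12, 0)ᵀ
v_3 = (1, 0, 0, 0)ᵀ

Let N = A − (-1)·I. We want v_3 with N^3 v_3 = 0 but N^2 v_3 ≠ 0; then v_{j-1} := N · v_j for j = 3, …, 2.

Pick v_3 = (1, 0, 0, 0)ᵀ.
Then v_2 = N · v_3 = (-3, -13, -12, 0)ᵀ.
Then v_1 = N · v_2 = (-4, -12, -16, 0)ᵀ.

Sanity check: (A − (-1)·I) v_1 = (0, 0, 0, 0)ᵀ = 0. ✓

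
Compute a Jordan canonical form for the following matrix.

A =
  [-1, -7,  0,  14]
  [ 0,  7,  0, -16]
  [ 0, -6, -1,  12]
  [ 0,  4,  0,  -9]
J_2(-1) ⊕ J_1(-1) ⊕ J_1(-1)

The characteristic polynomial is
  det(x·I − A) = x^4 + 4*x^3 + 6*x^2 + 4*x + 1 = (x + 1)^4

Eigenvalues and multiplicities (the geometric multiplicity of λ is n − rank(A − λI), which equals the number of Jordan blocks for λ):
  λ = -1: algebraic multiplicity = 4, geometric multiplicity = 3

Determining the block sizes for each eigenvalue:
  λ = -1: 3 blocks summing to 4 forces exactly one block of size 2 and the rest size 1 → block sizes [2, 1, 1]

Assembling the blocks gives a Jordan form
J =
  [-1,  1,  0,  0]
  [ 0, -1,  0,  0]
  [ 0,  0, -1,  0]
  [ 0,  0,  0, -1]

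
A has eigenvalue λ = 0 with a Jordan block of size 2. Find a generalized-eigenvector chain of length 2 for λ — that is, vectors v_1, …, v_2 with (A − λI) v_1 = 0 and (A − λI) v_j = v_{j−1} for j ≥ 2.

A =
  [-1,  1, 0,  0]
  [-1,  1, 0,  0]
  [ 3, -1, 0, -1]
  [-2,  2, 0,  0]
A Jordan chain for λ = 0 of length 2:
v_1 = (-1, -1, 3, -2)ᵀ
v_2 = (1, 0, 0, 0)ᵀ

Let N = A − (0)·I. We want v_2 with N^2 v_2 = 0 but N^1 v_2 ≠ 0; then v_{j-1} := N · v_j for j = 2, …, 2.

Pick v_2 = (1, 0, 0, 0)ᵀ.
Then v_1 = N · v_2 = (-1, -1, 3, -2)ᵀ.

Sanity check: (A − (0)·I) v_1 = (0, 0, 0, 0)ᵀ = 0. ✓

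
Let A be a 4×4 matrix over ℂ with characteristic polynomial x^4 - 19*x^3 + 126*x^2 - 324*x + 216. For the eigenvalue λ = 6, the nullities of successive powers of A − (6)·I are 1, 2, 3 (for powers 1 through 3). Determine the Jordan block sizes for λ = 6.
Block sizes for λ = 6: [3]

From the dimensions of kernels of powers, the number of Jordan blocks of size at least j is d_j − d_{j−1} where d_j = dim ker(N^j) (with d_0 = 0). Computing the differences gives [1, 1, 1].
The number of blocks of size exactly k is (#blocks of size ≥ k) − (#blocks of size ≥ k + 1), so the partition is: 1 block(s) of size 3.
In nonincreasing order the block sizes are [3].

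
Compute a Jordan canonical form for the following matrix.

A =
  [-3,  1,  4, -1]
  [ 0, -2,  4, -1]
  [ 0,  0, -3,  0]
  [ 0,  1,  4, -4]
J_2(-3) ⊕ J_1(-3) ⊕ J_1(-3)

The characteristic polynomial is
  det(x·I − A) = x^4 + 12*x^3 + 54*x^2 + 108*x + 81 = (x + 3)^4

Eigenvalues and multiplicities (the geometric multiplicity of λ is n − rank(A − λI), which equals the number of Jordan blocks for λ):
  λ = -3: algebraic multiplicity = 4, geometric multiplicity = 3

Determining the block sizes for each eigenvalue:
  λ = -3: 3 blocks summing to 4 forces exactly one block of size 2 and the rest size 1 → block sizes [2, 1, 1]

Assembling the blocks gives a Jordan form
J =
  [-3,  1,  0,  0]
  [ 0, -3,  0,  0]
  [ 0,  0, -3,  0]
  [ 0,  0,  0, -3]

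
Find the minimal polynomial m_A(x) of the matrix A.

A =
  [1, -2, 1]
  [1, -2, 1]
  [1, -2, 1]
x^2

The characteristic polynomial is χ_A(x) = x^3, so the eigenvalues are known. The minimal polynomial is
  m_A(x) = Π_λ (x − λ)^{k_λ}
where k_λ is the size of the *largest* Jordan block for λ (equivalently, the smallest k with (A − λI)^k v = 0 for every generalised eigenvector v of λ).

  λ = 0: largest Jordan block has size 2, contributing (x − 0)^2

So m_A(x) = x^2 = x^2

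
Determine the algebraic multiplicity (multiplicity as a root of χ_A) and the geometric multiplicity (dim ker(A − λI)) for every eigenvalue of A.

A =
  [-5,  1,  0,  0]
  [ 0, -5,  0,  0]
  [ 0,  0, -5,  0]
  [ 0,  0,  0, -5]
λ = -5: alg = 4, geom = 3

Step 1 — factor the characteristic polynomial to read off the algebraic multiplicities:
  χ_A(x) = (x + 5)^4

Step 2 — compute geometric multiplicities via the rank-nullity identity g(λ) = n − rank(A − λI):
  rank(A − (-5)·I) = 1, so dim ker(A − (-5)·I) = n − 1 = 3

Summary:
  λ = -5: algebraic multiplicity = 4, geometric multiplicity = 3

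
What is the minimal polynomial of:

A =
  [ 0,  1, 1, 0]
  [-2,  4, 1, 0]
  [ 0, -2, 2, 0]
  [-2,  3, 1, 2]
x^3 - 6*x^2 + 12*x - 8

The characteristic polynomial is χ_A(x) = (x - 2)^4, so the eigenvalues are known. The minimal polynomial is
  m_A(x) = Π_λ (x − λ)^{k_λ}
where k_λ is the size of the *largest* Jordan block for λ (equivalently, the smallest k with (A − λI)^k v = 0 for every generalised eigenvector v of λ).

  λ = 2: largest Jordan block has size 3, contributing (x − 2)^3

So m_A(x) = (x - 2)^3 = x^3 - 6*x^2 + 12*x - 8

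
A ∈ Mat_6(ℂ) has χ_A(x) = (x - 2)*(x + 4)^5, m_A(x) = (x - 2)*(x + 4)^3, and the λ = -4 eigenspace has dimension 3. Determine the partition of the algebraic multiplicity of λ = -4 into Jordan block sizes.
Block sizes for λ = -4: [3, 1, 1]

Step 1 — from the characteristic polynomial, algebraic multiplicity of λ = -4 is 5. From dim ker(A − (-4)·I) = 3, there are exactly 3 Jordan blocks for λ = -4.
Step 2 — from the minimal polynomial, the factor (x + 4)^3 tells us the largest block for λ = -4 has size 3.
Step 3 — with total size 5, 3 blocks, and largest block 3, the block sizes (in nonincreasing order) are [3, 1, 1].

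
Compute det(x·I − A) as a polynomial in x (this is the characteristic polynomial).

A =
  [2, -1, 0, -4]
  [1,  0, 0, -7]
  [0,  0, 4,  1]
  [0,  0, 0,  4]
x^4 - 10*x^3 + 33*x^2 - 40*x + 16

Expanding det(x·I − A) (e.g. by cofactor expansion or by noting that A is similar to its Jordan form J, which has the same characteristic polynomial as A) gives
  χ_A(x) = x^4 - 10*x^3 + 33*x^2 - 40*x + 16
which factors as (x - 4)^2*(x - 1)^2. The eigenvalues (with algebraic multiplicities) are λ = 1 with multiplicity 2, λ = 4 with multiplicity 2.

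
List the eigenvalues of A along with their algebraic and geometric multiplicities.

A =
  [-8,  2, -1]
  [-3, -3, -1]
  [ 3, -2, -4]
λ = -5: alg = 3, geom = 2

Step 1 — factor the characteristic polynomial to read off the algebraic multiplicities:
  χ_A(x) = (x + 5)^3

Step 2 — compute geometric multiplicities via the rank-nullity identity g(λ) = n − rank(A − λI):
  rank(A − (-5)·I) = 1, so dim ker(A − (-5)·I) = n − 1 = 2

Summary:
  λ = -5: algebraic multiplicity = 3, geometric multiplicity = 2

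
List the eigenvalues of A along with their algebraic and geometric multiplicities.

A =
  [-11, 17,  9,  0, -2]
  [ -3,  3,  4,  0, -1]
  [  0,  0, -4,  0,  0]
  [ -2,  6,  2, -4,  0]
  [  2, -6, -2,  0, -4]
λ = -4: alg = 5, geom = 3

Step 1 — factor the characteristic polynomial to read off the algebraic multiplicities:
  χ_A(x) = (x + 4)^5

Step 2 — compute geometric multiplicities via the rank-nullity identity g(λ) = n − rank(A − λI):
  rank(A − (-4)·I) = 2, so dim ker(A − (-4)·I) = n − 2 = 3

Summary:
  λ = -4: algebraic multiplicity = 5, geometric multiplicity = 3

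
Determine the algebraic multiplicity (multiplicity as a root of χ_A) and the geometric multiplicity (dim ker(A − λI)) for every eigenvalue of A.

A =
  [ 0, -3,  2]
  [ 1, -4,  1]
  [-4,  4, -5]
λ = -3: alg = 3, geom = 1

Step 1 — factor the characteristic polynomial to read off the algebraic multiplicities:
  χ_A(x) = (x + 3)^3

Step 2 — compute geometric multiplicities via the rank-nullity identity g(λ) = n − rank(A − λI):
  rank(A − (-3)·I) = 2, so dim ker(A − (-3)·I) = n − 2 = 1

Summary:
  λ = -3: algebraic multiplicity = 3, geometric multiplicity = 1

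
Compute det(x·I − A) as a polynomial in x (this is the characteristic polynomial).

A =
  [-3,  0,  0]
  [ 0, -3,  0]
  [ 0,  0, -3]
x^3 + 9*x^2 + 27*x + 27

Expanding det(x·I − A) (e.g. by cofactor expansion or by noting that A is similar to its Jordan form J, which has the same characteristic polynomial as A) gives
  χ_A(x) = x^3 + 9*x^2 + 27*x + 27
which factors as (x + 3)^3. The eigenvalues (with algebraic multiplicities) are λ = -3 with multiplicity 3.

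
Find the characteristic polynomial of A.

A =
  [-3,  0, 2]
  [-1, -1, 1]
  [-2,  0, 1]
x^3 + 3*x^2 + 3*x + 1

Expanding det(x·I − A) (e.g. by cofactor expansion or by noting that A is similar to its Jordan form J, which has the same characteristic polynomial as A) gives
  χ_A(x) = x^3 + 3*x^2 + 3*x + 1
which factors as (x + 1)^3. The eigenvalues (with algebraic multiplicities) are λ = -1 with multiplicity 3.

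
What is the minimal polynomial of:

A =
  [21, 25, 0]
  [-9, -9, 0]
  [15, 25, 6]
x^2 - 12*x + 36

The characteristic polynomial is χ_A(x) = (x - 6)^3, so the eigenvalues are known. The minimal polynomial is
  m_A(x) = Π_λ (x − λ)^{k_λ}
where k_λ is the size of the *largest* Jordan block for λ (equivalently, the smallest k with (A − λI)^k v = 0 for every generalised eigenvector v of λ).

  λ = 6: largest Jordan block has size 2, contributing (x − 6)^2

So m_A(x) = (x - 6)^2 = x^2 - 12*x + 36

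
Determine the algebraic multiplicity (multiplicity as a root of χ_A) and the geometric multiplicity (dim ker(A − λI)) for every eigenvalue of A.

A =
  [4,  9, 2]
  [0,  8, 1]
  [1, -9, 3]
λ = 5: alg = 3, geom = 1

Step 1 — factor the characteristic polynomial to read off the algebraic multiplicities:
  χ_A(x) = (x - 5)^3

Step 2 — compute geometric multiplicities via the rank-nullity identity g(λ) = n − rank(A − λI):
  rank(A − (5)·I) = 2, so dim ker(A − (5)·I) = n − 2 = 1

Summary:
  λ = 5: algebraic multiplicity = 3, geometric multiplicity = 1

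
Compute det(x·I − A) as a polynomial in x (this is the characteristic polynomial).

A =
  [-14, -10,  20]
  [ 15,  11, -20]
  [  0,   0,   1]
x^3 + 2*x^2 - 7*x + 4

Expanding det(x·I − A) (e.g. by cofactor expansion or by noting that A is similar to its Jordan form J, which has the same characteristic polynomial as A) gives
  χ_A(x) = x^3 + 2*x^2 - 7*x + 4
which factors as (x - 1)^2*(x + 4). The eigenvalues (with algebraic multiplicities) are λ = -4 with multiplicity 1, λ = 1 with multiplicity 2.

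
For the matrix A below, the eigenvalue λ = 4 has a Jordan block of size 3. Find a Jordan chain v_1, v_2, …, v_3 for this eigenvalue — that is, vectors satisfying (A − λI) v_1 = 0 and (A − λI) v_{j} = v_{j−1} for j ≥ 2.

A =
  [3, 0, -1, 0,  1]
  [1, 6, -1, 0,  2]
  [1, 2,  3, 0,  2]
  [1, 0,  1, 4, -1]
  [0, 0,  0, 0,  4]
A Jordan chain for λ = 4 of length 3:
v_1 = (-2, 2, 2, 2, 0)ᵀ
v_2 = (0, 2, 2, 0, 0)ᵀ
v_3 = (0, 1, 0, 0, 0)ᵀ

Let N = A − (4)·I. We want v_3 with N^3 v_3 = 0 but N^2 v_3 ≠ 0; then v_{j-1} := N · v_j for j = 3, …, 2.

Pick v_3 = (0, 1, 0, 0, 0)ᵀ.
Then v_2 = N · v_3 = (0, 2, 2, 0, 0)ᵀ.
Then v_1 = N · v_2 = (-2, 2, 2, 2, 0)ᵀ.

Sanity check: (A − (4)·I) v_1 = (0, 0, 0, 0, 0)ᵀ = 0. ✓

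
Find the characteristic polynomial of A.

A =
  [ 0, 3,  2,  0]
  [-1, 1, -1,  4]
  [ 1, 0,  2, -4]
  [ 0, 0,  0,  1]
x^4 - 4*x^3 + 6*x^2 - 4*x + 1

Expanding det(x·I − A) (e.g. by cofactor expansion or by noting that A is similar to its Jordan form J, which has the same characteristic polynomial as A) gives
  χ_A(x) = x^4 - 4*x^3 + 6*x^2 - 4*x + 1
which factors as (x - 1)^4. The eigenvalues (with algebraic multiplicities) are λ = 1 with multiplicity 4.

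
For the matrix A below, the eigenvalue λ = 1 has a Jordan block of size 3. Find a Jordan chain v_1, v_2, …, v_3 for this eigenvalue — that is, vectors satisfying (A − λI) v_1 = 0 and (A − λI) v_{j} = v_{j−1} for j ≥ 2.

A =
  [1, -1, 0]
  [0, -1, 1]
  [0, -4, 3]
A Jordan chain for λ = 1 of length 3:
v_1 = (2, 0, 0)ᵀ
v_2 = (-1, -2, -4)ᵀ
v_3 = (0, 1, 0)ᵀ

Let N = A − (1)·I. We want v_3 with N^3 v_3 = 0 but N^2 v_3 ≠ 0; then v_{j-1} := N · v_j for j = 3, …, 2.

Pick v_3 = (0, 1, 0)ᵀ.
Then v_2 = N · v_3 = (-1, -2, -4)ᵀ.
Then v_1 = N · v_2 = (2, 0, 0)ᵀ.

Sanity check: (A − (1)·I) v_1 = (0, 0, 0)ᵀ = 0. ✓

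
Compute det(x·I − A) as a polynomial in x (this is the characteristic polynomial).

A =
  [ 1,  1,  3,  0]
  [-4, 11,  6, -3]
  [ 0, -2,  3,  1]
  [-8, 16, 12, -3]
x^4 - 12*x^3 + 54*x^2 - 108*x + 81

Expanding det(x·I − A) (e.g. by cofactor expansion or by noting that A is similar to its Jordan form J, which has the same characteristic polynomial as A) gives
  χ_A(x) = x^4 - 12*x^3 + 54*x^2 - 108*x + 81
which factors as (x - 3)^4. The eigenvalues (with algebraic multiplicities) are λ = 3 with multiplicity 4.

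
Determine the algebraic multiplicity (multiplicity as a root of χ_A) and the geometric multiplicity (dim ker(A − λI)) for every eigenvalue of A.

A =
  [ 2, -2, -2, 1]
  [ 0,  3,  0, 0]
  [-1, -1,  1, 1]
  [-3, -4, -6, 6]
λ = 3: alg = 4, geom = 2

Step 1 — factor the characteristic polynomial to read off the algebraic multiplicities:
  χ_A(x) = (x - 3)^4

Step 2 — compute geometric multiplicities via the rank-nullity identity g(λ) = n − rank(A − λI):
  rank(A − (3)·I) = 2, so dim ker(A − (3)·I) = n − 2 = 2

Summary:
  λ = 3: algebraic multiplicity = 4, geometric multiplicity = 2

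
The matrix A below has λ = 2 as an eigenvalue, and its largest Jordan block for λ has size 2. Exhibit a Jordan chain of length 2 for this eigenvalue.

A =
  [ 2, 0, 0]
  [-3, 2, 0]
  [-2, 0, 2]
A Jordan chain for λ = 2 of length 2:
v_1 = (0, -3, -2)ᵀ
v_2 = (1, 0, 0)ᵀ

Let N = A − (2)·I. We want v_2 with N^2 v_2 = 0 but N^1 v_2 ≠ 0; then v_{j-1} := N · v_j for j = 2, …, 2.

Pick v_2 = (1, 0, 0)ᵀ.
Then v_1 = N · v_2 = (0, -3, -2)ᵀ.

Sanity check: (A − (2)·I) v_1 = (0, 0, 0)ᵀ = 0. ✓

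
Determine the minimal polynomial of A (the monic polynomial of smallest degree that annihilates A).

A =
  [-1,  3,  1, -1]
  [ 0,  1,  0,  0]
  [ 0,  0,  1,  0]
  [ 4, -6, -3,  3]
x^3 - 3*x^2 + 3*x - 1

The characteristic polynomial is χ_A(x) = (x - 1)^4, so the eigenvalues are known. The minimal polynomial is
  m_A(x) = Π_λ (x − λ)^{k_λ}
where k_λ is the size of the *largest* Jordan block for λ (equivalently, the smallest k with (A − λI)^k v = 0 for every generalised eigenvector v of λ).

  λ = 1: largest Jordan block has size 3, contributing (x − 1)^3

So m_A(x) = (x - 1)^3 = x^3 - 3*x^2 + 3*x - 1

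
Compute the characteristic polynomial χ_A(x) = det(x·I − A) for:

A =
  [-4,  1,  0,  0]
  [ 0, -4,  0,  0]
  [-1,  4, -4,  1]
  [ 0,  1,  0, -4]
x^4 + 16*x^3 + 96*x^2 + 256*x + 256

Expanding det(x·I − A) (e.g. by cofactor expansion or by noting that A is similar to its Jordan form J, which has the same characteristic polynomial as A) gives
  χ_A(x) = x^4 + 16*x^3 + 96*x^2 + 256*x + 256
which factors as (x + 4)^4. The eigenvalues (with algebraic multiplicities) are λ = -4 with multiplicity 4.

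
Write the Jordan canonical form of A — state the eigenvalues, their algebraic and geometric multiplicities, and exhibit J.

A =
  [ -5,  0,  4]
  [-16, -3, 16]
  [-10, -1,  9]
J_1(-1) ⊕ J_2(1)

The characteristic polynomial is
  det(x·I − A) = x^3 - x^2 - x + 1 = (x - 1)^2*(x + 1)

Eigenvalues and multiplicities (the geometric multiplicity of λ is n − rank(A − λI), which equals the number of Jordan blocks for λ):
  λ = -1: algebraic multiplicity = 1, geometric multiplicity = 1
  λ = 1: algebraic multiplicity = 2, geometric multiplicity = 1

Determining the block sizes for each eigenvalue:
  λ = -1: one block (gm = 1), so the single block has size am = 1 → block sizes [1]
  λ = 1: one block (gm = 1), so the single block has size am = 2 → block sizes [2]

Assembling the blocks gives a Jordan form
J =
  [-1, 0, 0]
  [ 0, 1, 1]
  [ 0, 0, 1]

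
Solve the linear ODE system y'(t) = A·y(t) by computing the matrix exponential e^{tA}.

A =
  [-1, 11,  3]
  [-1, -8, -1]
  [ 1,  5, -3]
e^{tA} =
  [t^2*exp(-4*t)/2 + 3*t*exp(-4*t) + exp(-4*t), 2*t^2*exp(-4*t) + 11*t*exp(-4*t), t^2*exp(-4*t)/2 + 3*t*exp(-4*t)]
  [-t*exp(-4*t), -4*t*exp(-4*t) + exp(-4*t), -t*exp(-4*t)]
  [-t^2*exp(-4*t)/2 + t*exp(-4*t), -2*t^2*exp(-4*t) + 5*t*exp(-4*t), -t^2*exp(-4*t)/2 + t*exp(-4*t) + exp(-4*t)]

Strategy: write A = P · J · P⁻¹ where J is a Jordan canonical form, so e^{tA} = P · e^{tJ} · P⁻¹, and e^{tJ} can be computed block-by-block.

A has Jordan form
J =
  [-4,  1,  0]
  [ 0, -4,  1]
  [ 0,  0, -4]
(up to reordering of blocks).

Per-block formulas:
  For a 3×3 Jordan block J_3(-4): exp(t · J_3(-4)) = e^(-4t)·(I + t·N + (t^2/2)·N^2), where N is the 3×3 nilpotent shift.

After assembling e^{tJ} and conjugating by P, we get:

e^{tA} =
  [t^2*exp(-4*t)/2 + 3*t*exp(-4*t) + exp(-4*t), 2*t^2*exp(-4*t) + 11*t*exp(-4*t), t^2*exp(-4*t)/2 + 3*t*exp(-4*t)]
  [-t*exp(-4*t), -4*t*exp(-4*t) + exp(-4*t), -t*exp(-4*t)]
  [-t^2*exp(-4*t)/2 + t*exp(-4*t), -2*t^2*exp(-4*t) + 5*t*exp(-4*t), -t^2*exp(-4*t)/2 + t*exp(-4*t) + exp(-4*t)]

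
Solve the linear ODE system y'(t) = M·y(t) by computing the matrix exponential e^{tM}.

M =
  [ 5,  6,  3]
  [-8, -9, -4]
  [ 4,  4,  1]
e^{tM} =
  [6*t*exp(-t) + exp(-t), 6*t*exp(-t), 3*t*exp(-t)]
  [-8*t*exp(-t), -8*t*exp(-t) + exp(-t), -4*t*exp(-t)]
  [4*t*exp(-t), 4*t*exp(-t), 2*t*exp(-t) + exp(-t)]

Strategy: write M = P · J · P⁻¹ where J is a Jordan canonical form, so e^{tM} = P · e^{tJ} · P⁻¹, and e^{tJ} can be computed block-by-block.

M has Jordan form
J =
  [-1,  1,  0]
  [ 0, -1,  0]
  [ 0,  0, -1]
(up to reordering of blocks).

Per-block formulas:
  For a 2×2 Jordan block J_2(-1): exp(t · J_2(-1)) = e^(-1t)·(I + t·N), where N is the 2×2 nilpotent shift.
  For a 1×1 block at λ = -1: exp(t · [-1]) = [e^(-1t)].

After assembling e^{tJ} and conjugating by P, we get:

e^{tM} =
  [6*t*exp(-t) + exp(-t), 6*t*exp(-t), 3*t*exp(-t)]
  [-8*t*exp(-t), -8*t*exp(-t) + exp(-t), -4*t*exp(-t)]
  [4*t*exp(-t), 4*t*exp(-t), 2*t*exp(-t) + exp(-t)]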